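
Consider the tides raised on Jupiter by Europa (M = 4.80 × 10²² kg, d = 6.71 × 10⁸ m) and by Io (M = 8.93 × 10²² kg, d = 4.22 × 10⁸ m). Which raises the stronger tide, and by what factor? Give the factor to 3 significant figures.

Compare M/d³ for the two perturbers:
Europa: (4.80 × 10²²) / (6.71 × 10⁸)³ = 1.589 × 10⁻⁴
Io: (8.93 × 10²²) / (4.22 × 10⁸)³ = 1.188 × 10⁻³
Ratio (larger/smaller) = 7.48

Io, by a factor of ≈ 7.48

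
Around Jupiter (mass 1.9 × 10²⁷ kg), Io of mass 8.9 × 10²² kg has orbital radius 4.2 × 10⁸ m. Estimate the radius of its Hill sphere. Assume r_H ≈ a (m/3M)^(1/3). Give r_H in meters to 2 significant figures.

1.0 × 10⁷ m

r_H ≈ a (m/3M)^(1/3)
    = (4.2 × 10⁸) × (8.9 × 10²² / (3 × 1.9 × 10²⁷))^(1/3)
    = 1.0 × 10⁷ m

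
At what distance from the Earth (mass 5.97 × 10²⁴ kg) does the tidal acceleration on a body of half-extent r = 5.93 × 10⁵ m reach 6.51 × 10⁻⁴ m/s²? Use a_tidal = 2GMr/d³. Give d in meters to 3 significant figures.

8.99 × 10⁷ m

2GMr/d³ = a_tidal  ⇒  d = (2GMr / a_tidal)^(1/3)
d = (2 × 6.674×10⁻¹¹ × (5.97 × 10²⁴) × (5.93 × 10⁵) / (6.51 × 10⁻⁴))^(1/3)
  = 8.99 × 10⁷ m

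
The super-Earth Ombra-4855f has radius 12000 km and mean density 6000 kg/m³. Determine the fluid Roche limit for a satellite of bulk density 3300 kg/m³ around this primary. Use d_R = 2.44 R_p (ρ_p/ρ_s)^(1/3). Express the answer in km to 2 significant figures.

d_R = 2.44 × 12000 km × (6000/3300)^(1/3)
    = 36000 km

36000 km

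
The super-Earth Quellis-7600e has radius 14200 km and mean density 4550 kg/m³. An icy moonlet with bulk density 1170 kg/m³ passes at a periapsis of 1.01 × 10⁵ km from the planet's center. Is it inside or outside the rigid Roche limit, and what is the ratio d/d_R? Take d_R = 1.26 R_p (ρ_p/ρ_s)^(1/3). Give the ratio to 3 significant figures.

d_R = 1.26 × (14200 km) × (4550/1170)^(1/3) = 28140 km
d/d_R = (1.01 × 10⁵) / (28140) = 3.59
Since d/d_R > 1, the body is outside the Roche limit.

outside; d/d_R ≈ 3.59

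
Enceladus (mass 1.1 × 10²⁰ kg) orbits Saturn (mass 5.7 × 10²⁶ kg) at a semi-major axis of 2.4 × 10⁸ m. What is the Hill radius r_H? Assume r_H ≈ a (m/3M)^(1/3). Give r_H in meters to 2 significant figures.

r_H ≈ a (m/3M)^(1/3)
    = (2.4 × 10⁸) × (1.1 × 10²⁰ / (3 × 5.7 × 10²⁶))^(1/3)
    = 9.6 × 10⁵ m

9.6 × 10⁵ m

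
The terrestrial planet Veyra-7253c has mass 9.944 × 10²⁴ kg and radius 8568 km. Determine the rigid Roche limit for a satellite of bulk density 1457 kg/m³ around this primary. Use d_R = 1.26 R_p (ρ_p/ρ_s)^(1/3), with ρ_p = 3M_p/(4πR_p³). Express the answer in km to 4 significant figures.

ρ_p = 3M_p/(4πR_p³) = 3 × (9.944 × 10²⁴) / (4π × (8.568 × 10⁶ m)³) = 3774 kg/m³
d_R = 1.26 × 8568 km × (3774/1457)^(1/3)
    = 14830 km

14830 km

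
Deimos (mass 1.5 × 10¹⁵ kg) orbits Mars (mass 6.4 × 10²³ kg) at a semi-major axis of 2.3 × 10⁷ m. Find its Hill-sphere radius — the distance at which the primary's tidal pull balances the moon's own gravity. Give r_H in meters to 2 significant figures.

2.1 × 10⁴ m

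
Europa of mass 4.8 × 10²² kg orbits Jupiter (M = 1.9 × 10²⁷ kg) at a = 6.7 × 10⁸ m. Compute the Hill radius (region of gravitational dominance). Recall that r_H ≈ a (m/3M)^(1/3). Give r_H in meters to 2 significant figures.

r_H ≈ a (m/3M)^(1/3)
    = (6.7 × 10⁸) × (4.8 × 10²² / (3 × 1.9 × 10²⁷))^(1/3)
    = 1.4 × 10⁷ m

1.4 × 10⁷ m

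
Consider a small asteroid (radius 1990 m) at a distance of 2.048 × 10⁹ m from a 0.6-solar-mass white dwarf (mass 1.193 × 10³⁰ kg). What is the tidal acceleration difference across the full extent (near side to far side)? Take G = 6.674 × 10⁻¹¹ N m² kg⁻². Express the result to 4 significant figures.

7.378 × 10⁻⁵ m/s²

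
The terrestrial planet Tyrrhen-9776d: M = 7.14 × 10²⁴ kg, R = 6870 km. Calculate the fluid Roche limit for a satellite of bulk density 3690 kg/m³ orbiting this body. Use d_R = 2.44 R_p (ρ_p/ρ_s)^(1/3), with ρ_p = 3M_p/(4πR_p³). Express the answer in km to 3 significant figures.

18900 km

ρ_p = 3M_p/(4πR_p³) = 3 × (7.14 × 10²⁴) / (4π × (6.87 × 10⁶ m)³) = 5260 kg/m³
d_R = 2.44 × 6870 km × (5260/3690)^(1/3)
    = 18900 km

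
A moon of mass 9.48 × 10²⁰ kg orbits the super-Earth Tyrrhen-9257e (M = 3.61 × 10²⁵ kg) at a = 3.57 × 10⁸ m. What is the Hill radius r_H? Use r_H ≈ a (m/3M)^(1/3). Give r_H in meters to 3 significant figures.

r_H ≈ a (m/3M)^(1/3)
    = (3.57 × 10⁸) × (9.48 × 10²⁰ / (3 × 3.61 × 10²⁵))^(1/3)
    = 7.36 × 10⁶ m

7.36 × 10⁶ m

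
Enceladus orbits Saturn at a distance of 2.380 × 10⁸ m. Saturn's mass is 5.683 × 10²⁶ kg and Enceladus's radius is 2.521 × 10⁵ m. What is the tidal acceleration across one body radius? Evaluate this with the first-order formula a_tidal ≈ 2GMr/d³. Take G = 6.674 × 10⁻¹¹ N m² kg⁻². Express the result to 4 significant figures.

1.419 × 10⁻³ m/s²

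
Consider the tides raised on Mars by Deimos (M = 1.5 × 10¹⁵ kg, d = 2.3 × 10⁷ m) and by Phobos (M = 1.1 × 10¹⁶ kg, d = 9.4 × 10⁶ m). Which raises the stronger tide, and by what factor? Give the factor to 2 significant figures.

The tide-raising term goes as M/d³ (the gradient of a 1/d² field).
Deimos: (1.5 × 10¹⁵) / (2.3 × 10⁷)³ = 1.233 × 10⁻⁷
Phobos: (1.1 × 10¹⁶) / (9.4 × 10⁶)³ = 1.324 × 10⁻⁵
Ratio (larger/smaller) = 110

Phobos, by a factor of ≈ 110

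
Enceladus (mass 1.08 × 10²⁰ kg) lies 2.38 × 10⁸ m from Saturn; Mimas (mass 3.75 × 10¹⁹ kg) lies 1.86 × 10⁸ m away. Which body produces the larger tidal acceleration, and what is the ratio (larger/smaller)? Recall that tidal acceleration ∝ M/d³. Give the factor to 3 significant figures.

Tidal stretch scales as M/d³; compute that for each body.
Enceladus: (1.08 × 10²⁰) / (2.38 × 10⁸)³ = 8.011 × 10⁻⁶
Mimas: (3.75 × 10¹⁹) / (1.86 × 10⁸)³ = 5.828 × 10⁻⁶
Ratio (larger/smaller) = 1.37

Enceladus, by a factor of ≈ 1.37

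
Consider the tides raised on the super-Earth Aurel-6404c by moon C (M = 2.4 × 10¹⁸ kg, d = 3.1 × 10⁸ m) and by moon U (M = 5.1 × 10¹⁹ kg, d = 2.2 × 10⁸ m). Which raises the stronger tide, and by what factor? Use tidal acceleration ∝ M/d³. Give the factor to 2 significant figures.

Tidal stretch scales as M/d³; compute that for each body.
Moon C: (2.4 × 10¹⁸) / (3.1 × 10⁸)³ = 8.056 × 10⁻⁸
Moon U: (5.1 × 10¹⁹) / (2.2 × 10⁸)³ = 4.790 × 10⁻⁶
Ratio (larger/smaller) = 59

Moon U, by a factor of ≈ 59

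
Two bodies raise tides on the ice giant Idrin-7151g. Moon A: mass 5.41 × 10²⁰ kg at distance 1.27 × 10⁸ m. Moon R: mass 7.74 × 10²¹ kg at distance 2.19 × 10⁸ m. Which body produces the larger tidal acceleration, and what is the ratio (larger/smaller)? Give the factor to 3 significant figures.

Tidal stretch scales as M/d³; compute that for each body.
Moon A: (5.41 × 10²⁰) / (1.27 × 10⁸)³ = 2.641 × 10⁻⁴
Moon R: (7.74 × 10²¹) / (2.19 × 10⁸)³ = 7.369 × 10⁻⁴
Ratio (larger/smaller) = 2.79

Moon R, by a factor of ≈ 2.79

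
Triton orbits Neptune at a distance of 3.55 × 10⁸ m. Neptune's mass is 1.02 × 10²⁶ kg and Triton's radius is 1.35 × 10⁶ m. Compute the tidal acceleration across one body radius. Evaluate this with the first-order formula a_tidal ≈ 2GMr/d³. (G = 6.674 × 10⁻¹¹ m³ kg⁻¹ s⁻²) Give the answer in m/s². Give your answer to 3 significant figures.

4.11 × 10⁻⁴ m/s²

Differencing GM/(d−r)² and GM/d² to first order in r/d gives 2GMr/d³.
a_tidal = 2GMr/d³
        = 2 × (6.674 × 10⁻¹¹) × (1.02 × 10²⁶) × (1.35 × 10⁶) / (3.55 × 10⁸)³
        = 4.11 × 10⁻⁴ m/s²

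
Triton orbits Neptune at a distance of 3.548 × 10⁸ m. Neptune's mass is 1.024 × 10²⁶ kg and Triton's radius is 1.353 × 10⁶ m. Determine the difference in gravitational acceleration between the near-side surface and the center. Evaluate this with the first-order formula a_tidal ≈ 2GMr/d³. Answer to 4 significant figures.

4.141 × 10⁻⁴ m/s²

a_tidal = 2GMr/d³
        = 2 × (6.674 × 10⁻¹¹) × (1.024 × 10²⁶) × (1.353 × 10⁶) / (3.548 × 10⁸)³
        = 4.141 × 10⁻⁴ m/s²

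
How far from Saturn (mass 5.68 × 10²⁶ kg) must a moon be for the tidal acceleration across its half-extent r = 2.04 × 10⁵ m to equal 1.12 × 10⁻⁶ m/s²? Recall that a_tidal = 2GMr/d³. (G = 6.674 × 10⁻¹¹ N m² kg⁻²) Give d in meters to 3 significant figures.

2.40 × 10⁹ m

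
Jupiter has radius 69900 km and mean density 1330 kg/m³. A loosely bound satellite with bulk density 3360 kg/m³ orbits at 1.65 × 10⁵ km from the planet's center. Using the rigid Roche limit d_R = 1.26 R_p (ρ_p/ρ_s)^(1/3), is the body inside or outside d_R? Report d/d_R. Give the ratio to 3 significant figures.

outside; d/d_R ≈ 2.55

d_R = 1.26 × (69900 km) × (1330/3360)^(1/3) = 64670 km
d/d_R = (1.65 × 10⁵) / (64670) = 2.55
Since d/d_R > 1, the body is outside the Roche limit.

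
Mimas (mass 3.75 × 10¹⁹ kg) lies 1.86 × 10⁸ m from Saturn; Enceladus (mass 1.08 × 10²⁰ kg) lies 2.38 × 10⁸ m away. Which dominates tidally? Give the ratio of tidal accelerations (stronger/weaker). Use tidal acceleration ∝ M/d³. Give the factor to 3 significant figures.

Enceladus, by a factor of ≈ 1.37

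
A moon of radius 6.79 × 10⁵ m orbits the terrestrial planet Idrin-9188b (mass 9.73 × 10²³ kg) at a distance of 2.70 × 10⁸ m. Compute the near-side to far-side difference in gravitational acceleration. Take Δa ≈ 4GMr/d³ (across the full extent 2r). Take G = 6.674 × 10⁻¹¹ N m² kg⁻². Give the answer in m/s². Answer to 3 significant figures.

8.96 × 10⁻⁶ m/s²

Δg = 4GMr/d³
   = 4 × (6.674 × 10⁻¹¹) × (9.73 × 10²³) × (6.79 × 10⁵) / (2.70 × 10⁸)³
   = 8.96 × 10⁻⁶ m/s²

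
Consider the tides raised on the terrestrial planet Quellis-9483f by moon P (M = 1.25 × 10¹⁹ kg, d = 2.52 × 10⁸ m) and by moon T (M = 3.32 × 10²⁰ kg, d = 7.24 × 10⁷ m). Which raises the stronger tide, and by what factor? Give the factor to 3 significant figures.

Moon T, by a factor of ≈ 1120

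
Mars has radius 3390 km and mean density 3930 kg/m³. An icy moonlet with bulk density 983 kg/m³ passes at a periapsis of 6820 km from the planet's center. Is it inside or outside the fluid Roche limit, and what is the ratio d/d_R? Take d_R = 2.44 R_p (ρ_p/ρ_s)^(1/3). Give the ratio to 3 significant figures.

inside; d/d_R ≈ 0.519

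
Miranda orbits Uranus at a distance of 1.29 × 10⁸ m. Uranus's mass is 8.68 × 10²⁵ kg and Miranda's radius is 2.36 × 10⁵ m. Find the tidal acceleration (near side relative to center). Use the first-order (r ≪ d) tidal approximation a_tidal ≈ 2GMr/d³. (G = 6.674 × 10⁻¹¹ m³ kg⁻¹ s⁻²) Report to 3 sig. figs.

1.27 × 10⁻³ m/s²

a_tidal = 2GMr/d³
        = 2 × (6.674 × 10⁻¹¹) × (8.68 × 10²⁵) × (2.36 × 10⁵) / (1.29 × 10⁸)³
        = 1.27 × 10⁻³ m/s²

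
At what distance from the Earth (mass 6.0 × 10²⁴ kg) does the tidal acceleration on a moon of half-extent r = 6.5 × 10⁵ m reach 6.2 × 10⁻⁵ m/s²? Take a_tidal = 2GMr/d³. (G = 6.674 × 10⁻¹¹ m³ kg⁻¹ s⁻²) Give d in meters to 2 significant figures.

2.0 × 10⁸ m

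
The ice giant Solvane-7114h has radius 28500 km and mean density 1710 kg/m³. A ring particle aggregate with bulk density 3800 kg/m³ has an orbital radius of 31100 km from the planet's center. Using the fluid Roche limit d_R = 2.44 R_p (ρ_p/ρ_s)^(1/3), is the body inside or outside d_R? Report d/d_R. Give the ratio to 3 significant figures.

d_R = 2.44 × (28500 km) × (1710/3800)^(1/3) = 53290 km
d/d_R = (31100) / (53290) = 0.584
Since d/d_R < 1, the body is inside the Roche limit.

inside; d/d_R ≈ 0.584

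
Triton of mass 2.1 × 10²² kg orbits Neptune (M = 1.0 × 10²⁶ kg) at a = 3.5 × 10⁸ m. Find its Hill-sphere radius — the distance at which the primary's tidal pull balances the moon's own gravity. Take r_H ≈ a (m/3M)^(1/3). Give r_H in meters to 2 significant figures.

r_H ≈ a (m/3M)^(1/3)
    = (3.5 × 10⁸) × (2.1 × 10²² / (3 × 1.0 × 10²⁶))^(1/3)
    = 1.4 × 10⁷ m

1.4 × 10⁷ m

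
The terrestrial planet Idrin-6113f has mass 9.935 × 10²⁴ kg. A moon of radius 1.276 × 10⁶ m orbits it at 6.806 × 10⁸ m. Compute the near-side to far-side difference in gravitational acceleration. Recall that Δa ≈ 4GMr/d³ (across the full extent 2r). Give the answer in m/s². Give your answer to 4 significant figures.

Near-to-far spans 2r, so the tidal difference is twice the near-to-center value: 4GMr/d³.
Δa = 4GMr/d³
   = 4 × (6.674 × 10⁻¹¹) × (9.935 × 10²⁴) × (1.276 × 10⁶) / (6.806 × 10⁸)³
   = 1.073 × 10⁻⁵ m/s²

1.073 × 10⁻⁵ m/s²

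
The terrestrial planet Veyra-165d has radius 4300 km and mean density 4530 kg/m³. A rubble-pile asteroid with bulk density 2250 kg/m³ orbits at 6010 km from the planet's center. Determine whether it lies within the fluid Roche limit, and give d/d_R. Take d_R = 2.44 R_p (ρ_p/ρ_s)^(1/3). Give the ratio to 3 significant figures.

inside; d/d_R ≈ 0.454

d_R = 2.44 × (4300 km) × (4530/2250)^(1/3) = 13250 km
d/d_R = (6010) / (13250) = 0.454
Since d/d_R < 1, the body is inside the Roche limit.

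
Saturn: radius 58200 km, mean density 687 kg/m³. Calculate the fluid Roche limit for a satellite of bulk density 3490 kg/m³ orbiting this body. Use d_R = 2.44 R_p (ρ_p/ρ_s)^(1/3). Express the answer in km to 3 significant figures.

82600 km

d_R = 2.44 × 58200 km × (687/3490)^(1/3)
    = 82600 km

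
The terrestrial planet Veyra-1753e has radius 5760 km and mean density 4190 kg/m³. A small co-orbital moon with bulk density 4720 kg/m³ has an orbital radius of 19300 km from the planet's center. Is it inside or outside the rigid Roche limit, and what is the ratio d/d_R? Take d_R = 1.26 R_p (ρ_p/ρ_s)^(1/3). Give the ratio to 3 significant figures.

outside; d/d_R ≈ 2.77

d_R = 1.26 × (5760 km) × (4190/4720)^(1/3) = 6975 km
d/d_R = (19300) / (6975) = 2.77
Since d/d_R > 1, the body is outside the Roche limit.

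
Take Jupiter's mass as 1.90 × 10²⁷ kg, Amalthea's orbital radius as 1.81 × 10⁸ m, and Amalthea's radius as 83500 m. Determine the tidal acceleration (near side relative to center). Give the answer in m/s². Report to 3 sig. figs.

Δg = 2GMr/d³
   = 2 × (6.674 × 10⁻¹¹) × (1.90 × 10²⁷) × (83500) / (1.81 × 10⁸)³
   = 3.57 × 10⁻³ m/s²

3.57 × 10⁻³ m/s²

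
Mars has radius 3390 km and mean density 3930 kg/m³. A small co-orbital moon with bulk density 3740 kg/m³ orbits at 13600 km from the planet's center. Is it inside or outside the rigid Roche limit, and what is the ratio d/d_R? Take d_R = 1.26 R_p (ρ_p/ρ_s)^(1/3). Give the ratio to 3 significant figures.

outside; d/d_R ≈ 3.13

d_R = 1.26 × (3390 km) × (3930/3740)^(1/3) = 4343 km
d/d_R = (13600) / (4343) = 3.13
Since d/d_R > 1, the body is outside the Roche limit.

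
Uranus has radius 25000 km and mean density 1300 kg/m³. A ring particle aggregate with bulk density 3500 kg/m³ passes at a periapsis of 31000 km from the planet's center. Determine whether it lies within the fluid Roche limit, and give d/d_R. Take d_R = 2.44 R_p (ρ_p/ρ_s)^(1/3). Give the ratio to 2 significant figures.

inside; d/d_R ≈ 0.71

d_R = 2.44 × (25000 km) × (1300/3500)^(1/3) = 43850 km
d/d_R = (31000) / (43850) = 0.71
Since d/d_R < 1, the body is inside the Roche limit.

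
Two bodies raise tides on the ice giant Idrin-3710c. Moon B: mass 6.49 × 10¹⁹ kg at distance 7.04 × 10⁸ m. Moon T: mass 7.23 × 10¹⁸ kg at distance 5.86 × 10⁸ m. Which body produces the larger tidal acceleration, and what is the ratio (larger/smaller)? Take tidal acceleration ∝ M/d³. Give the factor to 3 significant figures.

The tide-raising term goes as M/d³ (the gradient of a 1/d² field).
Moon B: (6.49 × 10¹⁹) / (7.04 × 10⁸)³ = 1.860 × 10⁻⁷
Moon T: (7.23 × 10¹⁸) / (5.86 × 10⁸)³ = 3.593 × 10⁻⁸
Ratio (larger/smaller) = 5.18

Moon B, by a factor of ≈ 5.18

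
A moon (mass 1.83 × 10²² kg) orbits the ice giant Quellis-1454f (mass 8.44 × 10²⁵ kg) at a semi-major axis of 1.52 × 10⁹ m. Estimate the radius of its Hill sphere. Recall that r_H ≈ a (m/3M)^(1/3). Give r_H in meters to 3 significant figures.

6.33 × 10⁷ m

r_H ≈ a (m/3M)^(1/3)
    = (1.52 × 10⁹) × (1.83 × 10²² / (3 × 8.44 × 10²⁵))^(1/3)
    = 6.33 × 10⁷ m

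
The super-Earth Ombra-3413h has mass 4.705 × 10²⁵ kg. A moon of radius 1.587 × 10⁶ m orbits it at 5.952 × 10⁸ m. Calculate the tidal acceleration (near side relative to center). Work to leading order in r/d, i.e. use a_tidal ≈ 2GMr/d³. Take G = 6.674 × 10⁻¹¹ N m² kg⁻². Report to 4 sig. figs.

4.727 × 10⁻⁵ m/s²

Δg = 2GMr/d³
   = 2 × (6.674 × 10⁻¹¹) × (4.705 × 10²⁵) × (1.587 × 10⁶) / (5.952 × 10⁸)³
   = 4.727 × 10⁻⁵ m/s²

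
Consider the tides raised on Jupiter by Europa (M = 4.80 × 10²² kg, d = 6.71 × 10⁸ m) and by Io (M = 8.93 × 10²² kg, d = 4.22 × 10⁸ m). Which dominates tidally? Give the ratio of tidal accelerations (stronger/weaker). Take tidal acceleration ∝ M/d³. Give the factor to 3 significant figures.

Io, by a factor of ≈ 7.48

Tidal stretch scales as M/d³; compute that for each body.
Europa: (4.80 × 10²²) / (6.71 × 10⁸)³ = 1.589 × 10⁻⁴
Io: (8.93 × 10²²) / (4.22 × 10⁸)³ = 1.188 × 10⁻³
Ratio (larger/smaller) = 7.48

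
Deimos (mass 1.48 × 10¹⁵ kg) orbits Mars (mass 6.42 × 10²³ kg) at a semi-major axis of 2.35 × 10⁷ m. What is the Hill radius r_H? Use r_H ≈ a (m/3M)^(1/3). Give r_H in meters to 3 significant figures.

2.15 × 10⁴ m

r_H ≈ a (m/3M)^(1/3)
    = (2.35 × 10⁷) × (1.48 × 10¹⁵ / (3 × 6.42 × 10²³))^(1/3)
    = 2.15 × 10⁴ m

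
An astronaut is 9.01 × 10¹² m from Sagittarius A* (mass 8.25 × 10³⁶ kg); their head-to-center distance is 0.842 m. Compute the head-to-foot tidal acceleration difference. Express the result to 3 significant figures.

Δg = 4GMr/d³
   = 4 × (6.674 × 10⁻¹¹) × (8.25 × 10³⁶) × (0.842) / (9.01 × 10¹²)³
   = 2.54 × 10⁻¹² m/s²

2.54 × 10⁻¹² m/s²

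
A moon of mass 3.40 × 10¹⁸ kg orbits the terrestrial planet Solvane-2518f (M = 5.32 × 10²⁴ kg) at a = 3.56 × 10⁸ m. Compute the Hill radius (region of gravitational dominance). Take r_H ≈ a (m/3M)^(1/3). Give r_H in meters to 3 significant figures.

2.13 × 10⁶ m

r_H ≈ a (m/3M)^(1/3)
    = (3.56 × 10⁸) × (3.40 × 10¹⁸ / (3 × 5.32 × 10²⁴))^(1/3)
    = 2.13 × 10⁶ m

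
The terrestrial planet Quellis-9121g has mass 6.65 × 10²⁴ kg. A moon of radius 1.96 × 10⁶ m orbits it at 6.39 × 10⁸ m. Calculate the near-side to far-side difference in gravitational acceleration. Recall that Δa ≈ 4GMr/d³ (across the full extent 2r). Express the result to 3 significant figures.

a_tidal = 4GMr/d³
        = 4 × (6.674 × 10⁻¹¹) × (6.65 × 10²⁴) × (1.96 × 10⁶) / (6.39 × 10⁸)³
        = 1.33 × 10⁻⁵ m/s²

1.33 × 10⁻⁵ m/s²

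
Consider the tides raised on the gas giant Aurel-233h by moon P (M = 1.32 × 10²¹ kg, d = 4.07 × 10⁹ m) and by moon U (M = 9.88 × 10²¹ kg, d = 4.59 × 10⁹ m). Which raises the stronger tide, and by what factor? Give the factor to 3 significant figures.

Moon U, by a factor of ≈ 5.22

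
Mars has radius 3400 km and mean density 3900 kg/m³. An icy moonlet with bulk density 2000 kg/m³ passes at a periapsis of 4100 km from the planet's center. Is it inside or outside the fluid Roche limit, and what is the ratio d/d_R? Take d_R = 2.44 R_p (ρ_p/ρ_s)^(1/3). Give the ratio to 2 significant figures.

d_R = 2.44 × (3400 km) × (3900/2000)^(1/3) = 10360 km
d/d_R = (4100) / (10360) = 0.40
Since d/d_R < 1, the body is inside the Roche limit.

inside; d/d_R ≈ 0.40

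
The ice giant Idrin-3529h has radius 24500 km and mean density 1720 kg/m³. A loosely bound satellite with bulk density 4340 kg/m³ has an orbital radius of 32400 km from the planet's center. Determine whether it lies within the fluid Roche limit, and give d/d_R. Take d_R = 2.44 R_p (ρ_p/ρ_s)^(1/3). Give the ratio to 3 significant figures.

d_R = 2.44 × (24500 km) × (1720/4340)^(1/3) = 43910 km
d/d_R = (32400) / (43910) = 0.738
Since d/d_R < 1, the body is inside the Roche limit.

inside; d/d_R ≈ 0.738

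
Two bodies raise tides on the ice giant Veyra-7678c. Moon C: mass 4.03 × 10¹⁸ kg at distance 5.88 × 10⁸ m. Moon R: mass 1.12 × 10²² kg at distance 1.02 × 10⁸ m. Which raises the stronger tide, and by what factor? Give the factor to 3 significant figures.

The tide-raising term goes as M/d³ (the gradient of a 1/d² field).
Moon C: (4.03 × 10¹⁸) / (5.88 × 10⁸)³ = 1.982 × 10⁻⁸
Moon R: (1.12 × 10²²) / (1.02 × 10⁸)³ = 1.055 × 10⁻²
Ratio (larger/smaller) = 5.32 × 10⁵

Moon R, by a factor of ≈ 5.32 × 10⁵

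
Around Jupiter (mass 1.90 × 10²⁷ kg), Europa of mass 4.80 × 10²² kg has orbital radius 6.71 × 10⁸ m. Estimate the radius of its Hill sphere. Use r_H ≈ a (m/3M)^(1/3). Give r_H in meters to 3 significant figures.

1.37 × 10⁷ m

r_H ≈ a (m/3M)^(1/3)
    = (6.71 × 10⁸) × (4.80 × 10²² / (3 × 1.90 × 10²⁷))^(1/3)
    = 1.37 × 10⁷ m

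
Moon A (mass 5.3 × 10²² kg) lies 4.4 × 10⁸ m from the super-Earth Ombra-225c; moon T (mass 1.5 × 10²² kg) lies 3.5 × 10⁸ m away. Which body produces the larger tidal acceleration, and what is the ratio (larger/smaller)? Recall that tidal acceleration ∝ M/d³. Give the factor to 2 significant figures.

Moon A, by a factor of ≈ 1.8

Tidal acceleration ∝ M/d³, so compare M/d³ for each.
Moon A: (5.3 × 10²²) / (4.4 × 10⁸)³ = 6.222 × 10⁻⁴
Moon T: (1.5 × 10²²) / (3.5 × 10⁸)³ = 3.499 × 10⁻⁴
Ratio (larger/smaller) = 1.8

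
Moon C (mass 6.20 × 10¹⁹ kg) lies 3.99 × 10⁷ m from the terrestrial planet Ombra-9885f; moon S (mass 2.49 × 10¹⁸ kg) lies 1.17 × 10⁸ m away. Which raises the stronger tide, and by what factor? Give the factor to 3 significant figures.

Moon C, by a factor of ≈ 628

The tide-raising term goes as M/d³ (the gradient of a 1/d² field).
Moon C: (6.20 × 10¹⁹) / (3.99 × 10⁷)³ = 9.761 × 10⁻⁴
Moon S: (2.49 × 10¹⁸) / (1.17 × 10⁸)³ = 1.555 × 10⁻⁶
Ratio (larger/smaller) = 628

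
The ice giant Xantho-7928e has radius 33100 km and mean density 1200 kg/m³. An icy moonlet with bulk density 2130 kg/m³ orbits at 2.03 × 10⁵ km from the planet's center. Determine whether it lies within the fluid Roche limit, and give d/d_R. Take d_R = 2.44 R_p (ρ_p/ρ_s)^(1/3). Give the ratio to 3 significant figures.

d_R = 2.44 × (33100 km) × (1200/2130)^(1/3) = 66700 km
d/d_R = (2.03 × 10⁵) / (66700) = 3.04
Since d/d_R > 1, the body is outside the Roche limit.

outside; d/d_R ≈ 3.04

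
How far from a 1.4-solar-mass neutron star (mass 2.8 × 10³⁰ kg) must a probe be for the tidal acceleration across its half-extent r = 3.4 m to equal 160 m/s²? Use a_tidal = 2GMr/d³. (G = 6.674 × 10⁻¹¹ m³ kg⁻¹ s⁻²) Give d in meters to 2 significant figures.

2.0 × 10⁶ m

2GMr/d³ = a_tidal  ⇒  d = (2GMr / a_tidal)^(1/3)
d = (2 × 6.674×10⁻¹¹ × (2.8 × 10³⁰) × (3.4) / (160))^(1/3)
  = 2.0 × 10⁶ m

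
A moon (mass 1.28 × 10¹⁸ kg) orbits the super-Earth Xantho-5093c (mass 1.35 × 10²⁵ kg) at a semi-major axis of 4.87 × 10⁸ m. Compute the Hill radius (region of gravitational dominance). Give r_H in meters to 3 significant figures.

1.54 × 10⁶ m

r_H ≈ a (m/3M)^(1/3)
    = (4.87 × 10⁸) × (1.28 × 10¹⁸ / (3 × 1.35 × 10²⁵))^(1/3)
    = 1.54 × 10⁶ m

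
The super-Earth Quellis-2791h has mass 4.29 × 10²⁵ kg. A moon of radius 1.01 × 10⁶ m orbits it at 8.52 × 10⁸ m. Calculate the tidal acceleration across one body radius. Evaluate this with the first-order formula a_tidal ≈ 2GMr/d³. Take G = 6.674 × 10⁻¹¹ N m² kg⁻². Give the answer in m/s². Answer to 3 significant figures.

9.35 × 10⁻⁶ m/s²

a_tidal = 2GMr/d³
        = 2 × (6.674 × 10⁻¹¹) × (4.29 × 10²⁵) × (1.01 × 10⁶) / (8.52 × 10⁸)³
        = 9.35 × 10⁻⁶ m/s²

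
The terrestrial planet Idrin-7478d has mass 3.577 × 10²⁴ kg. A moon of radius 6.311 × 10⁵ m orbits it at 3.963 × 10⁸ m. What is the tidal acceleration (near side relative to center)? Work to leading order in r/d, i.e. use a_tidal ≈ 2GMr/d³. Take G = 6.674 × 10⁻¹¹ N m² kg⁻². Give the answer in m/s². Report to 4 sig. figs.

4.841 × 10⁻⁶ m/s²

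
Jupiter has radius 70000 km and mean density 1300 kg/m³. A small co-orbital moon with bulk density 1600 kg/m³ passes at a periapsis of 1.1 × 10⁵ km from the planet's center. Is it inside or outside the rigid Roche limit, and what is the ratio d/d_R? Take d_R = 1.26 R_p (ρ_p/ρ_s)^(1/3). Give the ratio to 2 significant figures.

d_R = 1.26 × (70000 km) × (1300/1600)^(1/3) = 82300 km
d/d_R = (1.1 × 10⁵) / (82300) = 1.3
Since d/d_R > 1, the body is outside the Roche limit.

outside; d/d_R ≈ 1.3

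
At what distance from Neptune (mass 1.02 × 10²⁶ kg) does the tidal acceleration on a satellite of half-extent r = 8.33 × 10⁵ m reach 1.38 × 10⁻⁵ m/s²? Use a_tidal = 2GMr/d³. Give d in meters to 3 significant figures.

9.37 × 10⁸ m

2GMr/d³ = a_tidal  ⇒  d = (2GMr / a_tidal)^(1/3)
d = (2 × 6.674×10⁻¹¹ × (1.02 × 10²⁶) × (8.33 × 10⁵) / (1.38 × 10⁻⁵))^(1/3)
  = 9.37 × 10⁸ m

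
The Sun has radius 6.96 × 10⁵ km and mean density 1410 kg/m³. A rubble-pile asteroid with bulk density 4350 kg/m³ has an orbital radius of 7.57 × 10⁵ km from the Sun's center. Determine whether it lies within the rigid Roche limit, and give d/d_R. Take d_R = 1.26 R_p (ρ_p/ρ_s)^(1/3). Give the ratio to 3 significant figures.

outside; d/d_R ≈ 1.26

d_R = 1.26 × (6.96 × 10⁵ km) × (1410/4350)^(1/3) = 6.024 × 10⁵ km
d/d_R = (7.57 × 10⁵) / (6.024 × 10⁵) = 1.26
Since d/d_R > 1, the body is outside the Roche limit.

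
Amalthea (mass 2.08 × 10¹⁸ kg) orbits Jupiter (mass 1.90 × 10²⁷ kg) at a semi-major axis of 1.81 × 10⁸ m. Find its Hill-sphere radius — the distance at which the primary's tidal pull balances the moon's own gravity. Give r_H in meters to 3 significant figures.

r_H ≈ a (m/3M)^(1/3)
    = (1.81 × 10⁸) × (2.08 × 10¹⁸ / (3 × 1.90 × 10²⁷))^(1/3)
    = 1.29 × 10⁵ m

1.29 × 10⁵ m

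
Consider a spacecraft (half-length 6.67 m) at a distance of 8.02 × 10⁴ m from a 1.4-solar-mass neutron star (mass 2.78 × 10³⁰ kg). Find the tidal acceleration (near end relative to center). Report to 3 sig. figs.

Δa = 2GMr/d³
   = 2 × (6.674 × 10⁻¹¹) × (2.78 × 10³⁰) × (6.67) / (8.02 × 10⁴)³
   = 4.80 × 10⁶ m/s²

4.80 × 10⁶ m/s²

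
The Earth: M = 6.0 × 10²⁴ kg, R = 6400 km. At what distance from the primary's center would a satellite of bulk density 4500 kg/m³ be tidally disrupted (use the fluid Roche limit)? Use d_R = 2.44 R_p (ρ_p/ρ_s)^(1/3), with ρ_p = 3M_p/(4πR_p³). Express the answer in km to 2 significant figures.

17000 km

ρ_p = 3M_p/(4πR_p³) = 3 × (6.0 × 10²⁴) / (4π × (6.4 × 10⁶ m)³) = 5500 kg/m³
d_R = 2.44 × 6400 km × (5500/4500)^(1/3)
    = 17000 km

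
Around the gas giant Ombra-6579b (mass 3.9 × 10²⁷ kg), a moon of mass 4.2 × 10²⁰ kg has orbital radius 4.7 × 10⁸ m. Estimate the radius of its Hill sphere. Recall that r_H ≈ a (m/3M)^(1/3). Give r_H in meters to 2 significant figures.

r_H ≈ a (m/3M)^(1/3)
    = (4.7 × 10⁸) × (4.2 × 10²⁰ / (3 × 3.9 × 10²⁷))^(1/3)
    = 1.6 × 10⁶ m

1.6 × 10⁶ m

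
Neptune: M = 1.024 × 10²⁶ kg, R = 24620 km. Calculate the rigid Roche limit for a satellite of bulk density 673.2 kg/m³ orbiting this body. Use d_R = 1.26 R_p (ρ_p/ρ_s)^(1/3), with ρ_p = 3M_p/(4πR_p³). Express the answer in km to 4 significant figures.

ρ_p = 3M_p/(4πR_p³) = 3 × (1.024 × 10²⁶) / (4π × (2.462 × 10⁷ m)³) = 1638 kg/m³
d_R = 1.26 × 24620 km × (1638/673.2)^(1/3)
    = 41720 km

41720 km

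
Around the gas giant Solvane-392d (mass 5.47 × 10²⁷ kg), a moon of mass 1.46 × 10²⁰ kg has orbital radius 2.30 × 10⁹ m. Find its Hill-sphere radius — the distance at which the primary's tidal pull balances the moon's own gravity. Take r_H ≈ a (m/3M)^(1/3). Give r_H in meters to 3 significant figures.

4.77 × 10⁶ m

r_H ≈ a (m/3M)^(1/3)
    = (2.30 × 10⁹) × (1.46 × 10²⁰ / (3 × 5.47 × 10²⁷))^(1/3)
    = 4.77 × 10⁶ m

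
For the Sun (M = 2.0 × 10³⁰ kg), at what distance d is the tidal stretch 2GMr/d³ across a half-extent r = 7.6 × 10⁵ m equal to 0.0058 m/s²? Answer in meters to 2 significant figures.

3.3 × 10⁹ m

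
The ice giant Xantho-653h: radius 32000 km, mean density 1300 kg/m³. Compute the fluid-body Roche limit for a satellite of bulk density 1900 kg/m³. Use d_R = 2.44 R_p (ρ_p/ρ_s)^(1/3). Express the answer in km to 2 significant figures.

69000 km

d_R = 2.44 × 32000 km × (1300/1900)^(1/3)
    = 69000 km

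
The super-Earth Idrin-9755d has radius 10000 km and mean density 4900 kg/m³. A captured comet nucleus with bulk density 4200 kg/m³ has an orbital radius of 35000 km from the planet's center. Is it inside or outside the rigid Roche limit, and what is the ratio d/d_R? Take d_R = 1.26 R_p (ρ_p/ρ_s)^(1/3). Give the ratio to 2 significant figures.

outside; d/d_R ≈ 2.6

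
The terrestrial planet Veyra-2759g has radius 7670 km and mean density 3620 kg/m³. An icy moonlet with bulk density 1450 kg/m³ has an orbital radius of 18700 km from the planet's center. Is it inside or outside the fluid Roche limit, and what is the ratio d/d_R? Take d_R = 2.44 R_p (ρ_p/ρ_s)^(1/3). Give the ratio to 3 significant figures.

inside; d/d_R ≈ 0.737

d_R = 2.44 × (7670 km) × (3620/1450)^(1/3) = 25390 km
d/d_R = (18700) / (25390) = 0.737
Since d/d_R < 1, the body is inside the Roche limit.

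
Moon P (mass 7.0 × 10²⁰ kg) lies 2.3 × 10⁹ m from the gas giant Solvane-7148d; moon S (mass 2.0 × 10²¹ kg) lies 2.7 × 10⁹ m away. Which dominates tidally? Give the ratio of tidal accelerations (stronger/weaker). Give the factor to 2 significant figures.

Moon S, by a factor of ≈ 1.8

Tidal stretch scales as M/d³; compute that for each body.
Moon P: (7.0 × 10²⁰) / (2.3 × 10⁹)³ = 5.753 × 10⁻⁸
Moon S: (2.0 × 10²¹) / (2.7 × 10⁹)³ = 1.016 × 10⁻⁷
Ratio (larger/smaller) = 1.8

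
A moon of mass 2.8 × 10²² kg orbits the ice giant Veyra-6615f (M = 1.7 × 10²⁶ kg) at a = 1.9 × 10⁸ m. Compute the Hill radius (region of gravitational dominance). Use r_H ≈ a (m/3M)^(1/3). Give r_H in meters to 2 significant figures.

r_H ≈ a (m/3M)^(1/3)
    = (1.9 × 10⁸) × (2.8 × 10²² / (3 × 1.7 × 10²⁶))^(1/3)
    = 7.2 × 10⁶ m

7.2 × 10⁶ m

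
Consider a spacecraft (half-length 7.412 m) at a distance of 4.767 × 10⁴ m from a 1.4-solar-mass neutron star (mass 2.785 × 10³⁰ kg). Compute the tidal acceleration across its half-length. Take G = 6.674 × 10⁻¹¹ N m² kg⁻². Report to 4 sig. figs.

2.544 × 10⁷ m/s²

Differencing GM/(d−r)² and GM/d² to first order in r/d gives 2GMr/d³.
a_tidal = 2GMr/d³
        = 2 × (6.674 × 10⁻¹¹) × (2.785 × 10³⁰) × (7.412) / (4.767 × 10⁴)³
        = 2.544 × 10⁷ m/s²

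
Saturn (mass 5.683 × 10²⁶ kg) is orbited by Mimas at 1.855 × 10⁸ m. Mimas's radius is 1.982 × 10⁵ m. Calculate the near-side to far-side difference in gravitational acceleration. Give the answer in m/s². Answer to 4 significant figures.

4.711 × 10⁻³ m/s²

a_tidal = 4GMr/d³
        = 4 × (6.674 × 10⁻¹¹) × (5.683 × 10²⁶) × (1.982 × 10⁵) / (1.855 × 10⁸)³
        = 4.711 × 10⁻³ m/s²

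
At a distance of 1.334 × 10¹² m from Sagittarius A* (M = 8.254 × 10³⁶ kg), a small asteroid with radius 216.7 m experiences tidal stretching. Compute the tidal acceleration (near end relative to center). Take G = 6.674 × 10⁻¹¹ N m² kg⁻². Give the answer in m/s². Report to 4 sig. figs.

1.006 × 10⁻⁷ m/s²

a_tidal = 2GMr/d³
        = 2 × (6.674 × 10⁻¹¹) × (8.254 × 10³⁶) × (216.7) / (1.334 × 10¹²)³
        = 1.006 × 10⁻⁷ m/s²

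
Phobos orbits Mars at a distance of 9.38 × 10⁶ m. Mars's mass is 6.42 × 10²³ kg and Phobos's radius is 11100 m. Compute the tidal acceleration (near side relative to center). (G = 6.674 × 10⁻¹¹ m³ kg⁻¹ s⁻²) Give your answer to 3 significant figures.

The tidal stretch is the gradient of GM/d² times the body's extent r, hence the 1/d³ dependence.
Δa = 2GMr/d³
   = 2 × (6.674 × 10⁻¹¹) × (6.42 × 10²³) × (11100) / (9.38 × 10⁶)³
   = 1.15 × 10⁻³ m/s²

1.15 × 10⁻³ m/s²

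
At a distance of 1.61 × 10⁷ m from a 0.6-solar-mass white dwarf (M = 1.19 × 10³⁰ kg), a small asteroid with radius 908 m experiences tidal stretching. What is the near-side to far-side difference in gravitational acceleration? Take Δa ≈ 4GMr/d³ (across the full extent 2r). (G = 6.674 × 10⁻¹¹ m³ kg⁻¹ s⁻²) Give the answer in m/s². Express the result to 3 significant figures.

The field gradient is 2GM/d³; across the full diameter 2r the difference is 4GMr/d³.
Δg = 4GMr/d³
   = 4 × (6.674 × 10⁻¹¹) × (1.19 × 10³⁰) × (908) / (1.61 × 10⁷)³
   = 6.91 × 10¹ m/s²

6.91 × 10¹ m/s²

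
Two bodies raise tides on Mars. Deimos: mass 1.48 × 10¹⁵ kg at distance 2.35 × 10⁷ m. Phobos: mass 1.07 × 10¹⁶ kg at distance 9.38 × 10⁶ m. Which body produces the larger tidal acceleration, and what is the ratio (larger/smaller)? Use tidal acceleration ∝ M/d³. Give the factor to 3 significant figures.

Phobos, by a factor of ≈ 114

Tidal stretch scales as M/d³; compute that for each body.
Deimos: (1.48 × 10¹⁵) / (2.35 × 10⁷)³ = 1.140 × 10⁻⁷
Phobos: (1.07 × 10¹⁶) / (9.38 × 10⁶)³ = 1.297 × 10⁻⁵
Ratio (larger/smaller) = 114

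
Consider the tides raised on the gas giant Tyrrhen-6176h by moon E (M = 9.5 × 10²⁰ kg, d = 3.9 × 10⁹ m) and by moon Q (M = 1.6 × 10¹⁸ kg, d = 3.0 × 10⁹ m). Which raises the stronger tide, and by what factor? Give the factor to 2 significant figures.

Moon E, by a factor of ≈ 270

Tidal acceleration ∝ M/d³, so compare M/d³ for each.
Moon E: (9.5 × 10²⁰) / (3.9 × 10⁹)³ = 1.602 × 10⁻⁸
Moon Q: (1.6 × 10¹⁸) / (3.0 × 10⁹)³ = 5.926 × 10⁻¹¹
Ratio (larger/smaller) = 270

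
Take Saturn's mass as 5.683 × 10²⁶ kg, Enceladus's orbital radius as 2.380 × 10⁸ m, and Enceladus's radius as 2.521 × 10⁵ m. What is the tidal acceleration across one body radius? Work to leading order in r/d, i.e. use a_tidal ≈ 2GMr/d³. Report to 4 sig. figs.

1.419 × 10⁻³ m/s²

a_tidal = 2GMr/d³
        = 2 × (6.674 × 10⁻¹¹) × (5.683 × 10²⁶) × (2.521 × 10⁵) / (2.380 × 10⁸)³
        = 1.419 × 10⁻³ m/s²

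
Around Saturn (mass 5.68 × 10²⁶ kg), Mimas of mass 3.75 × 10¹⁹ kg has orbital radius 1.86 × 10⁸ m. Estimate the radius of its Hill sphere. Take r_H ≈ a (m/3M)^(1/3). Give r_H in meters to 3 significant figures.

5.21 × 10⁵ m

r_H ≈ a (m/3M)^(1/3)
    = (1.86 × 10⁸) × (3.75 × 10¹⁹ / (3 × 5.68 × 10²⁶))^(1/3)
    = 5.21 × 10⁵ m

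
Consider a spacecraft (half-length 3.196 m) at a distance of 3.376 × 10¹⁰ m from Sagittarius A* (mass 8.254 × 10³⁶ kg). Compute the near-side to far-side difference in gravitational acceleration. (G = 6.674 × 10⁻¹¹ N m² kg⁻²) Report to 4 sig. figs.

The field gradient is 2GM/d³; across the full diameter 2r the difference is 4GMr/d³.
Δa = 4GMr/d³
   = 4 × (6.674 × 10⁻¹¹) × (8.254 × 10³⁶) × (3.196) / (3.376 × 10¹⁰)³
   = 1.830 × 10⁻⁴ m/s²

1.830 × 10⁻⁴ m/s²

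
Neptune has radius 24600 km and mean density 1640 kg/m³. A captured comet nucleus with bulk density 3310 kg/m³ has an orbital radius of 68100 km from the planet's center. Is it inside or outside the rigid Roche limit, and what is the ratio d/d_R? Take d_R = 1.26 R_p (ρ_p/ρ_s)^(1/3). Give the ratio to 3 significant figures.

outside; d/d_R ≈ 2.78

d_R = 1.26 × (24600 km) × (1640/3310)^(1/3) = 24530 km
d/d_R = (68100) / (24530) = 2.78
Since d/d_R > 1, the body is outside the Roche limit.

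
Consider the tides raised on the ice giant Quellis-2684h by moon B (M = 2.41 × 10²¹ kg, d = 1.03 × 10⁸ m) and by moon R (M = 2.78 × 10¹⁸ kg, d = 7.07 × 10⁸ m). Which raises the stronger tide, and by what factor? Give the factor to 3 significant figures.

Moon B, by a factor of ≈ 2.80 × 10⁵

The tide-raising term goes as M/d³ (the gradient of a 1/d² field).
Moon B: (2.41 × 10²¹) / (1.03 × 10⁸)³ = 2.205 × 10⁻³
Moon R: (2.78 × 10¹⁸) / (7.07 × 10⁸)³ = 7.867 × 10⁻⁹
Ratio (larger/smaller) = 2.80 × 10⁵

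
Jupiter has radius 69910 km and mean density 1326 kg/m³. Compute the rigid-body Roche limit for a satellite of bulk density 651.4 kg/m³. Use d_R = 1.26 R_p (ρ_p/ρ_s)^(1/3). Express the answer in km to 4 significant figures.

1.116 × 10⁵ km

d_R = 1.26 × 69910 km × (1326/651.4)^(1/3)
    = 1.116 × 10⁵ km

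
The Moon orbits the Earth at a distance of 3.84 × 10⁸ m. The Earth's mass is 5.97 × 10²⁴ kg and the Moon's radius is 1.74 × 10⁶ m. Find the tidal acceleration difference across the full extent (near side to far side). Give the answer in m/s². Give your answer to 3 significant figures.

Δa = 4GMr/d³
   = 4 × (6.674 × 10⁻¹¹) × (5.97 × 10²⁴) × (1.74 × 10⁶) / (3.84 × 10⁸)³
   = 4.90 × 10⁻⁵ m/s²

4.90 × 10⁻⁵ m/s²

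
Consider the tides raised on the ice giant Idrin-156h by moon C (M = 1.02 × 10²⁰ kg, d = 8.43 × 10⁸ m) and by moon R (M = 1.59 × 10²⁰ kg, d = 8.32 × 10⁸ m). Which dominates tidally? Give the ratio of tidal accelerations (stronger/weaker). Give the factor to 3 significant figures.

Moon R, by a factor of ≈ 1.62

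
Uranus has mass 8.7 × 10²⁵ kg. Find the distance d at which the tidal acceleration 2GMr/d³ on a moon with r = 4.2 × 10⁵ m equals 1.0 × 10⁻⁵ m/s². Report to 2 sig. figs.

2GMr/d³ = a_tidal  ⇒  d = (2GMr / a_tidal)^(1/3)
d = (2 × 6.674×10⁻¹¹ × (8.7 × 10²⁵) × (4.2 × 10⁵) / (1.0 × 10⁻⁵))^(1/3)
  = 7.9 × 10⁸ m

7.9 × 10⁸ m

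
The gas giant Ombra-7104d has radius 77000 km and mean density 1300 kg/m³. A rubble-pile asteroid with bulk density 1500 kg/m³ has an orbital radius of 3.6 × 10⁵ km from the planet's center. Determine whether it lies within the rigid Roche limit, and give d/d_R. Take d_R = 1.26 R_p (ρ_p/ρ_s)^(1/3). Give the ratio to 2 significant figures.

outside; d/d_R ≈ 3.9

d_R = 1.26 × (77000 km) × (1300/1500)^(1/3) = 92500 km
d/d_R = (3.6 × 10⁵) / (92500) = 3.9
Since d/d_R > 1, the body is outside the Roche limit.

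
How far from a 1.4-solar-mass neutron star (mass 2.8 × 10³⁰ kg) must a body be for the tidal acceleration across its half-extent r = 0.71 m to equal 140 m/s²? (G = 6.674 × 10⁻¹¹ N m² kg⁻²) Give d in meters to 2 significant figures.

1.2 × 10⁶ m

2GMr/d³ = a_tidal  ⇒  d = (2GMr / a_tidal)^(1/3)
d = (2 × 6.674×10⁻¹¹ × (2.8 × 10³⁰) × (0.71) / (140))^(1/3)
  = 1.2 × 10⁶ m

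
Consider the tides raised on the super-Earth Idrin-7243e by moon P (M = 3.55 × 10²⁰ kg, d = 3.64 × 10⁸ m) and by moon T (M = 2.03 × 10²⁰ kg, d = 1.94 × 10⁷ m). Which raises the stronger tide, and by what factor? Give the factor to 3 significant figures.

Moon T, by a factor of ≈ 3780

The tide-raising term goes as M/d³ (the gradient of a 1/d² field).
Moon P: (3.55 × 10²⁰) / (3.64 × 10⁸)³ = 7.361 × 10⁻⁶
Moon T: (2.03 × 10²⁰) / (1.94 × 10⁷)³ = 2.780 × 10⁻²
Ratio (larger/smaller) = 3780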